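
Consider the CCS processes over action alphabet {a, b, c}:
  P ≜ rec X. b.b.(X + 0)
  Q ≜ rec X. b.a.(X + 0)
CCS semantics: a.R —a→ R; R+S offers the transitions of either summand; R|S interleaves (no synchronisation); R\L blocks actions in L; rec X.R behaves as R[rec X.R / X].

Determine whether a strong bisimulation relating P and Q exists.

NO

Reachable graph of P (3 states):
  p0 = rec X. b.b.(X + 0) ⊢ -b-> p1
  p1 = b.((rec X. b.b.(X + 0)) + 0) ⊢ -b-> p2
  p2 = (rec X. b.b.(X + 0)) + 0 ⊢ -b-> p1
Reachable graph of Q (3 states):
  q0 = rec X. b.a.(X + 0) ⊢ -b-> q1
  q1 = a.((rec X. b.a.(X + 0)) + 0) ⊢ -a-> q2
  q2 = (rec X. b.a.(X + 0)) + 0 ⊢ -b-> q1
Bisimilarity quotient blocks:
  B0 = {p0, p1, p2}
  B1 = {q0, q2}
  B2 = {q1}
p0 ∈ B0, q0 ∈ B1 → different blocks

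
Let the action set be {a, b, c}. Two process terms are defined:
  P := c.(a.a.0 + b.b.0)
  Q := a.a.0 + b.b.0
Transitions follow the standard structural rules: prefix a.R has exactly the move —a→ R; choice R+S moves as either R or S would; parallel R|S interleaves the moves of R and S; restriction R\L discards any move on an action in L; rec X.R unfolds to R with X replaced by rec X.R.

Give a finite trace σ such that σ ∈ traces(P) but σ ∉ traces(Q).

Reachable graph of P (5 states):
  p0 = c.(a.a.0 + b.b.0) ⊢ —c→ p1
  p1 = a.a.0 + b.b.0 ⊢ —a→ p2, —b→ p3
  p2 = a.0 ⊢ —a→ p4
  p3 = b.0 ⊢ —b→ p4
  p4 = 0 ⊢ stopped
Reachable graph of Q (4 states):
  q0 = a.a.0 + b.b.0 ⊢ —a→ q1, —b→ q2
  q1 = a.0 ⊢ —a→ q3
  q2 = b.0 ⊢ —b→ q3
  q3 = 0 ⊢ stopped
Trace ⟨c⟩ through P, begin at {p0}:
  after c @ step 1: {p1}
  P completes σ.
Trace ⟨c⟩ through Q, begin at {q0}:
  after c @ step 1: ∅ (Q stuck)

c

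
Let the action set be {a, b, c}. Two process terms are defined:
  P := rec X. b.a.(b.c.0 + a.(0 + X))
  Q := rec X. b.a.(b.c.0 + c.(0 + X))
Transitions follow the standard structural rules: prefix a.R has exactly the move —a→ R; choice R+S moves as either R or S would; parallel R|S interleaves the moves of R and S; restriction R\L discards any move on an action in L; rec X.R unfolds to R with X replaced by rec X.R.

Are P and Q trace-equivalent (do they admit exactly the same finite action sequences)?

LTS(P): 6 reachable states
  s0 = rec X. b.a.(b.c.0 + a.(0 + X)) | ··b··> s1
  s1 = a.(b.c.0 + a.(0 + (rec X. b.a.(b.c.0 + a.(0 + X))))) | ··a··> s2
  s2 = b.c.0 + a.(0 + (rec X. b.a.(b.c.0 + a.(0 + X)))) | ··a··> s3, ··b··> s4
  s3 = 0 + (rec X. b.a.(b.c.0 + a.(0 + X))) | ··b··> s1
  s4 = c.0 | ··c··> s5
  s5 = 0 | (no moves)
LTS(Q): 6 reachable states
  t0 = rec X. b.a.(b.c.0 + c.(0 + X)) | ··b··> t1
  t1 = a.(b.c.0 + c.(0 + (rec X. b.a.(b.c.0 + c.(0 + X))))) | ··a··> t2
  t2 = b.c.0 + c.(0 + (rec X. b.a.(b.c.0 + c.(0 + X)))) | ··b··> t3, ··c··> t4
  t3 = c.0 | ··c··> t5
  t4 = 0 + (rec X. b.a.(b.c.0 + c.(0 + X))) | ··b··> t1
  t5 = 0 | (no moves)
Executing baa from P (initial set {s0}):
  after b @ step 1: {s1}
  after a @ step 2: {s2}
  after a @ step 3: {s3}
  P completes σ.
Executing baa from Q (initial set {t0}):
  after b @ step 1: {t1}
  after a @ step 2: {t2}
  after a @ step 3: ∅ (Q stuck)

NO — witness ⟨baa⟩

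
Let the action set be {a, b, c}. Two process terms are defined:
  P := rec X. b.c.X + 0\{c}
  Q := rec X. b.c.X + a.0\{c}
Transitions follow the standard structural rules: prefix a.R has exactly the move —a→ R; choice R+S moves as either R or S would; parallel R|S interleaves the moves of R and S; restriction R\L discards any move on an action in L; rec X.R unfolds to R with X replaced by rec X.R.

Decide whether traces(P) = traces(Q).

P's transition system — 2 states:
  s0 = rec X. b.c.X + 0\{c} ⊢ --b--▸ s1
  s1 = c.(rec X. b.c.X + 0\{c}) ⊢ --c--▸ s0
Q's transition system — 3 states:
  t0 = rec X. b.c.X + a.0\{c} ⊢ --a--▸ t1, --b--▸ t2
  t1 = 0\{c} ⊢ ·
  t2 = c.(rec X. b.c.X + a.0\{c}) ⊢ --c--▸ t0
Executing a from Q (initial set {t0}):
  [1] a ⇒ {t1}
  ✓ Q
Executing a from P (initial set {s0}):
  [1] a ⇒ ∅ (P stuck)

trace-distinct — witness ⟨a⟩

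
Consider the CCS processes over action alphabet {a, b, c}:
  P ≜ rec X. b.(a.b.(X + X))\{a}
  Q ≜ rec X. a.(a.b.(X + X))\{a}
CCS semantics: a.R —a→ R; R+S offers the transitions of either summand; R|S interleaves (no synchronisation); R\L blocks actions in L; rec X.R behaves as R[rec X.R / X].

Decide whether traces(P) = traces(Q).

P's transition system — 2 states:
  p0 = rec X. b.(a.b.(X + X))\{a} has moves —b→ p1
  p1 = (a.b.((rec X. b.(a.b.(X + X))\{a}) + (rec X. b.(a.b.(X + X))\{a})))\{a} has moves deadlocked
Q's transition system — 2 states:
  q0 = rec X. a.(a.b.(X + X))\{a} has moves —a→ q1
  q1 = (a.b.((rec X. a.(a.b.(X + X))\{a}) + (rec X. a.(a.b.(X + X))\{a})))\{a} has moves deadlocked
Trace ⟨b⟩ through P, begin at {p0}:
  [1] b ⇒ {p1}
  — P admits the full trace.
Trace ⟨b⟩ through Q, begin at {q0}:
  [1] b ⇒ no successor for Q

NO — witness ⟨b⟩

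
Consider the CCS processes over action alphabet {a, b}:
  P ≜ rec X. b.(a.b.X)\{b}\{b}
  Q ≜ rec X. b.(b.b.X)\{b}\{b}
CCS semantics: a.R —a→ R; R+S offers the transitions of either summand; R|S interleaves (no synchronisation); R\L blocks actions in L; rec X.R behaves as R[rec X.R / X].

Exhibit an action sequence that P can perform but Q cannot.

ba

Reachable graph of P (3 states):
  u0 = rec X. b.(a.b.X)\{b}\{b} | —b→ u1
  u1 = (a.b.(rec X. b.(a.b.X)\{b}\{b}))\{b}\{b} | —a→ u2
  u2 = (b.(rec X. b.(a.b.X)\{b}\{b}))\{b}\{b} | stopped
Reachable graph of Q (2 states):
  v0 = rec X. b.(b.b.X)\{b}\{b} | —b→ v1
  v1 = (b.b.(rec X. b.(b.b.X)\{b}\{b}))\{b}\{b} | stopped
Run σ = ⟨ba⟩ on P: start {u0}
  [1] b ⇒ {u1}
  [2] a ⇒ {u2}
  — P admits the full trace.
Run σ = ⟨ba⟩ on Q: start {v0}
  [1] b ⇒ {v1}
  [2] a ⇒ ∅  — Q cannot continue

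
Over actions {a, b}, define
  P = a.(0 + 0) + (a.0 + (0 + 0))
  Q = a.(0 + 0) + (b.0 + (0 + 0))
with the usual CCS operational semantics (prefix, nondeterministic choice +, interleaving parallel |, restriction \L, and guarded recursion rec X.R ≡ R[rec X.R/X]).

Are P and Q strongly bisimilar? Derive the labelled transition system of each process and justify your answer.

NO

P's transition system — 3 states:
  m0 = a.(0 + 0) + (a.0 + (0 + 0)) has moves --a--▸ m1, --a--▸ m2
  m1 = 0 has moves (no moves)
  m2 = 0 + 0 has moves (no moves)
Q's transition system — 3 states:
  n0 = a.(0 + 0) + (b.0 + (0 + 0)) has moves --a--▸ n1, --b--▸ n2
  n1 = 0 + 0 has moves (no moves)
  n2 = 0 has moves (no moves)
Coarsest stable partition (strong bisimilarity classes):
  B0 = {m0}
  B1 = {m1, m2, n1, n2}
  B2 = {n0}
m0 ∈ B0, n0 ∈ B2 → different blocks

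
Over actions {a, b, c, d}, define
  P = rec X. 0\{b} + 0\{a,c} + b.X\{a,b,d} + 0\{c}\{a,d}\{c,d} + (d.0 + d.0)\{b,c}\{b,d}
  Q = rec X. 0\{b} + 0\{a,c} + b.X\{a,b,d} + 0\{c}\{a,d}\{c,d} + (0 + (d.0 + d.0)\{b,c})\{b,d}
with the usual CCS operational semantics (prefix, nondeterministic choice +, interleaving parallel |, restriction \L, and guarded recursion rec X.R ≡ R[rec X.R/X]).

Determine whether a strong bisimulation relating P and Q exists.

P's transition system — 2 states:
  u0 = rec X. 0\{b} + 0\{a,c} + b.X\{a,b,d} + 0\{c}\{a,d}\{c,d} + (d.0 + d.0)\{b,c}\{b,d} has moves -b-> u1
  u1 = (rec X. 0\{b} + 0\{a,c} + b.X\{a,b,d} + 0\{c}\{a,d}\{c,d} + (d.0 + d.0)\{b,c}\{b,d})\{a,b,d} has moves ∅
Q's transition system — 2 states:
  v0 = rec X. 0\{b} + 0\{a,c} + b.X\{a,b,d} + 0\{c}\{a,d}\{c,d} + (0 + (d.0 + d.0)\{b,c})\{b,d} has moves -b-> v1
  v1 = (rec X. 0\{b} + 0\{a,c} + b.X\{a,b,d} + 0\{c}\{a,d}\{c,d} + (0 + (d.0 + d.0)\{b,c})\{b,d})\{a,b,d} has moves ∅
Partition-refinement fixed point:
  B0 = {u0, v0}
  B1 = {u1, v1}
u0 ∈ B0, v0 ∈ B0 → same block

bisimilar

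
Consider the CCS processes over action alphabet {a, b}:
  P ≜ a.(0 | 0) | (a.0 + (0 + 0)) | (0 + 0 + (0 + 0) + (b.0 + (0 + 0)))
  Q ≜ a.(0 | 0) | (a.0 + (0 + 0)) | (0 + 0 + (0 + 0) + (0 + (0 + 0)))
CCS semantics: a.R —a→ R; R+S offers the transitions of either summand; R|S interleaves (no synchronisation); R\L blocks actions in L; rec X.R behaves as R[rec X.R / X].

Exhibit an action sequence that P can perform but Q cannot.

LTS(P): 8 reachable states
  u0 = a.(0 | 0) | (a.0 + (0 + 0)) | (0 + 0 + (0 + 0) + (b.0 + (0 + 0))) has moves —a→ u1, —a→ u2, —b→ u3
  u1 = 0 | 0 | (a.0 + (0 + 0)) | (0 + 0 + (0 + 0) + (b.0 + (0 + 0))) has moves —a→ u4, —b→ u5
  u2 = a.(0 | 0) | 0 | (0 + 0 + (0 + 0) + (b.0 + (0 + 0))) has moves —a→ u4, —b→ u6
  u3 = a.(0 | 0) | (a.0 + (0 + 0)) | 0 has moves —a→ u5, —a→ u6
  u4 = 0 | 0 | 0 | (0 + 0 + (0 + 0) + (b.0 + (0 + 0))) has moves —b→ u7
  u5 = 0 | 0 | (a.0 + (0 + 0)) | 0 has moves —a→ u7
  u6 = a.(0 | 0) | 0 | 0 has moves —a→ u7
  u7 = 0 | 0 | 0 | 0 has moves deadlocked
LTS(Q): 4 reachable states
  v0 = a.(0 | 0) | (a.0 + (0 + 0)) | (0 + 0 + (0 + 0) + (0 + (0 + 0))) has moves —a→ v1, —a→ v2
  v1 = 0 | 0 | (a.0 + (0 + 0)) | (0 + 0 + (0 + 0) + (0 + (0 + 0))) has moves —a→ v3
  v2 = a.(0 | 0) | 0 | (0 + 0 + (0 + 0) + (0 + (0 + 0))) has moves —a→ v3
  v3 = 0 | 0 | 0 | (0 + 0 + (0 + 0) + (0 + (0 + 0))) has moves deadlocked
Run σ = ⟨b⟩ on P: start {u0}
  step 1 (b): {u3}
  ✓ P
Run σ = ⟨b⟩ on Q: start {v0}
  step 1 (b): ∅ (Q stuck)

b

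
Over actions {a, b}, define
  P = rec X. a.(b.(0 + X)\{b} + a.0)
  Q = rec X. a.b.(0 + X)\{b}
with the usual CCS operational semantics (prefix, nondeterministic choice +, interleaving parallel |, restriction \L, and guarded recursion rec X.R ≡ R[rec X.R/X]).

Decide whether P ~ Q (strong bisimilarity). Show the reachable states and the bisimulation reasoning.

not bisimilar

Reachable graph of P (6 states):
  u0 = rec X. a.(b.(0 + X)\{b} + a.0) | ··a··> u1
  u1 = b.(0 + (rec X. a.(b.(0 + X)\{b} + a.0)))\{b} + a.0 | ··a··> u2, ··b··> u3
  u2 = 0 | ∅
  u3 = (0 + (rec X. a.(b.(0 + X)\{b} + a.0)))\{b} | ··a··> u4
  u4 = (b.(0 + (rec X. a.(b.(0 + X)\{b} + a.0)))\{b} + a.0)\{b} | ··a··> u5
  u5 = 0\{b} | ∅
Reachable graph of Q (4 states):
  v0 = rec X. a.b.(0 + X)\{b} | ··a··> v1
  v1 = b.(0 + (rec X. a.b.(0 + X)\{b}))\{b} | ··b··> v2
  v2 = (0 + (rec X. a.b.(0 + X)\{b}))\{b} | ··a··> v3
  v3 = (b.(0 + (rec X. a.b.(0 + X)\{b}))\{b})\{b} | ∅
Coarsest stable partition (strong bisimilarity classes):
  B0 = {u0}
  B1 = {u1}
  B2 = {u2, u5, v3}
  B3 = {u3}
  B4 = {u4, v2}
  B5 = {v0}
  B6 = {v1}
u0 ∈ B0, v0 ∈ B5 → different blocks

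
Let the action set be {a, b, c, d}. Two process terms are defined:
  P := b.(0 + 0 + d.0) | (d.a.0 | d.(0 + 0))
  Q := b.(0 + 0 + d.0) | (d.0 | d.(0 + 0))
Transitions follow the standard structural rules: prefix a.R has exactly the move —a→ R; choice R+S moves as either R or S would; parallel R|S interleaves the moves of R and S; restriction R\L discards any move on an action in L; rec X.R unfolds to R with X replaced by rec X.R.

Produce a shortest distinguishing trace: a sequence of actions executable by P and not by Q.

Reachable graph of P (18 states):
  m0 = b.(0 + 0 + d.0) | (d.a.0 | d.(0 + 0)) has moves ··b··> m1, ··d··> m2, ··d··> m3
  m1 = (0 + 0 + d.0) | (d.a.0 | d.(0 + 0)) has moves ··d··> m4, ··d··> m5, ··d··> m6
  m2 = b.(0 + 0 + d.0) | (a.0 | d.(0 + 0)) has moves ··a··> m7, ··b··> m4, ··d··> m8
  m3 = b.(0 + 0 + d.0) | (d.a.0 | (0 + 0)) has moves ··b··> m5, ··d··> m8
  m4 = (0 + 0 + d.0) | (a.0 | d.(0 + 0)) has moves ··a··> m9, ··d··> m10, ··d··> m11
  m5 = (0 + 0 + d.0) | (d.a.0 | (0 + 0)) has moves ··d··> m10, ··d··> m12
  m6 = 0 | (d.a.0 | d.(0 + 0)) has moves ··d··> m11, ··d··> m12
  m7 = b.(0 + 0 + d.0) | (0 | d.(0 + 0)) has moves ··b··> m9, ··d··> m13
  m8 = b.(0 + 0 + d.0) | (a.0 | (0 + 0)) has moves ··a··> m13, ··b··> m10
  m9 = (0 + 0 + d.0) | (0 | d.(0 + 0)) has moves ··d··> m14, ··d··> m15
  m10 = (0 + 0 + d.0) | (a.0 | (0 + 0)) has moves ··a··> m14, ··d··> m16
  m11 = 0 | (a.0 | d.(0 + 0)) has moves ··a··> m15, ··d··> m16
  m12 = 0 | (d.a.0 | (0 + 0)) has moves ··d··> m16
  m13 = b.(0 + 0 + d.0) | (0 | (0 + 0)) has moves ··b··> m14
  m14 = (0 + 0 + d.0) | (0 | (0 + 0)) has moves ··d··> m17
  m15 = 0 | (0 | d.(0 + 0)) has moves ··d··> m17
  m16 = 0 | (a.0 | (0 + 0)) has moves ··a··> m17
  m17 = 0 | (0 | (0 + 0)) has moves stopped
Reachable graph of Q (12 states):
  n0 = b.(0 + 0 + d.0) | (d.0 | d.(0 + 0)) has moves ··b··> n1, ··d··> n2, ··d··> n3
  n1 = (0 + 0 + d.0) | (d.0 | d.(0 + 0)) has moves ··d··> n4, ··d··> n5, ··d··> n6
  n2 = b.(0 + 0 + d.0) | (0 | d.(0 + 0)) has moves ··b··> n4, ··d··> n7
  n3 = b.(0 + 0 + d.0) | (d.0 | (0 + 0)) has moves ··b··> n5, ··d··> n7
  n4 = (0 + 0 + d.0) | (0 | d.(0 + 0)) has moves ··d··> n8, ··d··> n9
  n5 = (0 + 0 + d.0) | (d.0 | (0 + 0)) has moves ··d··> n10, ··d··> n8
  n6 = 0 | (d.0 | d.(0 + 0)) has moves ··d··> n10, ··d··> n9
  n7 = b.(0 + 0 + d.0) | (0 | (0 + 0)) has moves ··b··> n8
  n8 = (0 + 0 + d.0) | (0 | (0 + 0)) has moves ··d··> n11
  n9 = 0 | (0 | d.(0 + 0)) has moves ··d··> n11
  n10 = 0 | (d.0 | (0 + 0)) has moves ··d··> n11
  n11 = 0 | (0 | (0 + 0)) has moves stopped
Executing da from P (initial set {m0}):
  step 1 (d): {m2, m3}
  step 2 (a): {m7}
  ✓ P
Executing da from Q (initial set {n0}):
  step 1 (d): {n2, n3}
  step 2 (a): no successor for Q

da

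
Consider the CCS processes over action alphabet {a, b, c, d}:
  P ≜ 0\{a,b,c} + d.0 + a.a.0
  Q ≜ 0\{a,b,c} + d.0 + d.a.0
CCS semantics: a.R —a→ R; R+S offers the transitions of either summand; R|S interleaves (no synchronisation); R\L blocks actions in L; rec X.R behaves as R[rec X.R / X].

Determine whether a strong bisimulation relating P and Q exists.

P ≁ Q

P's transition system — 3 states:
  s0 = 0\{a,b,c} + d.0 + a.a.0 | --a--▸ s1, --d--▸ s2
  s1 = a.0 | --a--▸ s2
  s2 = 0 | ∅
Q's transition system — 3 states:
  t0 = 0\{a,b,c} + d.0 + d.a.0 | --d--▸ t1, --d--▸ t2
  t1 = 0 | ∅
  t2 = a.0 | --a--▸ t1
Coarsest stable partition (strong bisimilarity classes):
  B0 = {s0}
  B1 = {s2, t1}
  B2 = {s1, t2}
  B3 = {t0}
s0 ∈ B0, t0 ∈ B3 → different blocks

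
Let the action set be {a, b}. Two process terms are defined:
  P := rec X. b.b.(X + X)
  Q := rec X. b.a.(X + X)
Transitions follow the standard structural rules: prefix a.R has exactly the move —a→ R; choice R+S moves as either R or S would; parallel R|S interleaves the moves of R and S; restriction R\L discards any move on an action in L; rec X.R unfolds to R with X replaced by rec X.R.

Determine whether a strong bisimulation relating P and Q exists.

Reachable graph of P (3 states):
  m0 = rec X. b.b.(X + X) ⊢ —b→ m1
  m1 = b.((rec X. b.b.(X + X)) + (rec X. b.b.(X + X))) ⊢ —b→ m2
  m2 = (rec X. b.b.(X + X)) + (rec X. b.b.(X + X)) ⊢ —b→ m1
Reachable graph of Q (3 states):
  n0 = rec X. b.a.(X + X) ⊢ —b→ n1
  n1 = a.((rec X. b.a.(X + X)) + (rec X. b.a.(X + X))) ⊢ —a→ n2
  n2 = (rec X. b.a.(X + X)) + (rec X. b.a.(X + X)) ⊢ —b→ n1
Coarsest stable partition (strong bisimilarity classes):
  B0 = {m0, m1, m2}
  B1 = {n0, n2}
  B2 = {n1}
m0 ∈ B0, n0 ∈ B1 → different blocks

NO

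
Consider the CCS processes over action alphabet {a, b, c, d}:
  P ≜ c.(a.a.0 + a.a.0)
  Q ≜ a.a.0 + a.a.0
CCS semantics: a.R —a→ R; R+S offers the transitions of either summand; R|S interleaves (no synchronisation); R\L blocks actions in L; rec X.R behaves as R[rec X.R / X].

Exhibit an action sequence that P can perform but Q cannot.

P's transition system — 4 states:
  u0 = c.(a.a.0 + a.a.0) → —c→ u1
  u1 = a.a.0 + a.a.0 → —a→ u2
  u2 = a.0 → —a→ u3
  u3 = 0 → (no moves)
Q's transition system — 3 states:
  v0 = a.a.0 + a.a.0 → —a→ v1
  v1 = a.0 → —a→ v2
  v2 = 0 → (no moves)
Executing c from P (initial set {u0}):
  step 1 (c): {u1}
  — P admits the full trace.
Executing c from Q (initial set {v0}):
  step 1 (c): no successor for Q

c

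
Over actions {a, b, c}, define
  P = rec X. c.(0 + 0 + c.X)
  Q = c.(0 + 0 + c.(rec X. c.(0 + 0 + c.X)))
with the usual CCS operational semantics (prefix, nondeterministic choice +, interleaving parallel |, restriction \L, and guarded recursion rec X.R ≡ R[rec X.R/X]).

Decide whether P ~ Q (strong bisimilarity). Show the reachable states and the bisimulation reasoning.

P ~ Q

LTS(P): 2 reachable states
  p0 = rec X. c.(0 + 0 + c.X) | --c--▸ p1
  p1 = 0 + 0 + c.(rec X. c.(0 + 0 + c.X)) | --c--▸ p0
LTS(Q): 3 reachable states
  q0 = c.(0 + 0 + c.(rec X. c.(0 + 0 + c.X))) | --c--▸ q1
  q1 = 0 + 0 + c.(rec X. c.(0 + 0 + c.X)) | --c--▸ q2
  q2 = rec X. c.(0 + 0 + c.X) | --c--▸ q1
Bisimilarity quotient blocks:
  B0 = {p0, p1, q0, q1, q2}
p0 ∈ B0, q0 ∈ B0 → same block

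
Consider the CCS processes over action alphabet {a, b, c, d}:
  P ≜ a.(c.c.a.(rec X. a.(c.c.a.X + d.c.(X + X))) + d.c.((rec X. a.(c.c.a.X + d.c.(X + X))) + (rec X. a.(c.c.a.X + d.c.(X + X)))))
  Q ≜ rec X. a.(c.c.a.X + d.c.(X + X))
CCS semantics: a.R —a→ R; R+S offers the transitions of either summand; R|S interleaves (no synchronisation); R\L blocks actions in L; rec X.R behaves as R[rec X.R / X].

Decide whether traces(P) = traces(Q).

YES

LTS(P): 7 reachable states
  s0 = a.(c.c.a.(rec X. a.(c.c.a.X + d.c.(X + X))) + d.c.((rec X. a.(c.c.a.X + d.c.(X + X))) + (rec X. a.(c.c.a.X + d.c.(X + X))))) ⊢ ··a··> s1
  s1 = c.c.a.(rec X. a.(c.c.a.X + d.c.(X + X))) + d.c.((rec X. a.(c.c.a.X + d.c.(X + X))) + (rec X. a.(c.c.a.X + d.c.(X + X)))) ⊢ ··c··> s2, ··d··> s3
  s2 = c.a.(rec X. a.(c.c.a.X + d.c.(X + X))) ⊢ ··c··> s4
  s3 = c.((rec X. a.(c.c.a.X + d.c.(X + X))) + (rec X. a.(c.c.a.X + d.c.(X + X)))) ⊢ ··c··> s5
  s4 = a.(rec X. a.(c.c.a.X + d.c.(X + X))) ⊢ ··a··> s6
  s5 = (rec X. a.(c.c.a.X + d.c.(X + X))) + (rec X. a.(c.c.a.X + d.c.(X + X))) ⊢ ··a··> s1
  s6 = rec X. a.(c.c.a.X + d.c.(X + X)) ⊢ ··a··> s1
LTS(Q): 6 reachable states
  t0 = rec X. a.(c.c.a.X + d.c.(X + X)) ⊢ ··a··> t1
  t1 = c.c.a.(rec X. a.(c.c.a.X + d.c.(X + X))) + d.c.((rec X. a.(c.c.a.X + d.c.(X + X))) + (rec X. a.(c.c.a.X + d.c.(X + X)))) ⊢ ··c··> t2, ··d··> t3
  t2 = c.a.(rec X. a.(c.c.a.X + d.c.(X + X))) ⊢ ··c··> t4
  t3 = c.((rec X. a.(c.c.a.X + d.c.(X + X))) + (rec X. a.(c.c.a.X + d.c.(X + X)))) ⊢ ··c··> t5
  t4 = a.(rec X. a.(c.c.a.X + d.c.(X + X))) ⊢ ··a··> t0
  t5 = (rec X. a.(c.c.a.X + d.c.(X + X))) + (rec X. a.(c.c.a.X + d.c.(X + X))) ⊢ ··a··> t1
Bisimilarity quotient blocks:
  B0 = {s0, s5, s6, t0, t5}
  B1 = {s1, t1}
  B2 = {s2, t2}
  B3 = {s4, t4}
  B4 = {s3, t3}
s0 ∈ B0, t0 ∈ B0 → same block
Bisimilar ⇒ trace-equivalent.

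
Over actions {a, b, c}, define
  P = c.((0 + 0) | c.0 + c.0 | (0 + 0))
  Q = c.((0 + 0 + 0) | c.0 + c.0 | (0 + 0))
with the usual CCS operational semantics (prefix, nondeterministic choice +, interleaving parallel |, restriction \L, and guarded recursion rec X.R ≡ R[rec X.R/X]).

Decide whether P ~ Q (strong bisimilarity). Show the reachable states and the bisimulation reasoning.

LTS(P): 4 reachable states
  u0 = c.((0 + 0) | c.0 + c.0 | (0 + 0)) ⊢ -c-> u1
  u1 = (0 + 0) | c.0 + c.0 | (0 + 0) ⊢ -c-> u2, -c-> u3
  u2 = (0 + 0) | 0 ⊢ ∅
  u3 = 0 | (0 + 0) ⊢ ∅
LTS(Q): 4 reachable states
  v0 = c.((0 + 0 + 0) | c.0 + c.0 | (0 + 0)) ⊢ -c-> v1
  v1 = (0 + 0 + 0) | c.0 + c.0 | (0 + 0) ⊢ -c-> v2, -c-> v3
  v2 = (0 + 0 + 0) | 0 ⊢ ∅
  v3 = 0 | (0 + 0) ⊢ ∅
Coarsest stable partition (strong bisimilarity classes):
  B0 = {u0, v0}
  B1 = {u1, v1}
  B2 = {u2, u3, v2, v3}
u0 ∈ B0, v0 ∈ B0 → same block

P ~ Q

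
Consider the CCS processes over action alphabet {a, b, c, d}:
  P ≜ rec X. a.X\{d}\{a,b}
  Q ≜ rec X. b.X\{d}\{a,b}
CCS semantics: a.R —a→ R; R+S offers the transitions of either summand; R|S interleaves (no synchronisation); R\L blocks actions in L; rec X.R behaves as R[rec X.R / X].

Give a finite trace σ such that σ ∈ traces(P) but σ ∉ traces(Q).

a

LTS(P): 2 reachable states
  m0 = rec X. a.X\{d}\{a,b} has moves =a=> m1
  m1 = (rec X. a.X\{d}\{a,b})\{d}\{a,b} has moves (no moves)
LTS(Q): 2 reachable states
  n0 = rec X. b.X\{d}\{a,b} has moves =b=> n1
  n1 = (rec X. b.X\{d}\{a,b})\{d}\{a,b} has moves (no moves)
Run σ = ⟨a⟩ on P: start {m0}
  [1] a ⇒ {m1}
  P completes σ.
Run σ = ⟨a⟩ on Q: start {n0}
  [1] a ⇒ ∅  — Q cannot continue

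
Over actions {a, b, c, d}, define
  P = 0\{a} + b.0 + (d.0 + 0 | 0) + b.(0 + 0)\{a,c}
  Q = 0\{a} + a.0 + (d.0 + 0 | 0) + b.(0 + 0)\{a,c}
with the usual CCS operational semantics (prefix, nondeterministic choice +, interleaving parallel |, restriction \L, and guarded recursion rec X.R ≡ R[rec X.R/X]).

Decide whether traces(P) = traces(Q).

LTS(P): 3 reachable states
  p0 = 0\{a} + b.0 + (d.0 + 0 | 0) + b.(0 + 0)\{a,c} has moves ··b··> p1, ··b··> p2, ··d··> p2
  p1 = (0 + 0)\{a,c} has moves (no moves)
  p2 = 0 has moves (no moves)
LTS(Q): 3 reachable states
  q0 = 0\{a} + a.0 + (d.0 + 0 | 0) + b.(0 + 0)\{a,c} has moves ··a··> q1, ··b··> q2, ··d··> q1
  q1 = 0 has moves (no moves)
  q2 = (0 + 0)\{a,c} has moves (no moves)
Trace ⟨a⟩ through Q, begin at {q0}:
  step 1 (a): {q1}
  Q completes σ.
Trace ⟨a⟩ through P, begin at {p0}:
  step 1 (a): no successor for P

NO — witness ⟨a⟩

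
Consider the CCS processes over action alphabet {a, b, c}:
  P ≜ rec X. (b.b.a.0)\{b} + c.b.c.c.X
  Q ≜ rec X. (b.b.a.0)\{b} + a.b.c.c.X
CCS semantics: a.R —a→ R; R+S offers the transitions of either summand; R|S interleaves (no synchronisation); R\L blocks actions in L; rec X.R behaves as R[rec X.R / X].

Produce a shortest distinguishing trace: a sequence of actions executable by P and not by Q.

c

P's transition system — 4 states:
  p0 = rec X. (b.b.a.0)\{b} + c.b.c.c.X :: =c=> p1
  p1 = b.c.c.(rec X. (b.b.a.0)\{b} + c.b.c.c.X) :: =b=> p2
  p2 = c.c.(rec X. (b.b.a.0)\{b} + c.b.c.c.X) :: =c=> p3
  p3 = c.(rec X. (b.b.a.0)\{b} + c.b.c.c.X) :: =c=> p0
Q's transition system — 4 states:
  q0 = rec X. (b.b.a.0)\{b} + a.b.c.c.X :: =a=> q1
  q1 = b.c.c.(rec X. (b.b.a.0)\{b} + a.b.c.c.X) :: =b=> q2
  q2 = c.c.(rec X. (b.b.a.0)\{b} + a.b.c.c.X) :: =c=> q3
  q3 = c.(rec X. (b.b.a.0)\{b} + a.b.c.c.X) :: =c=> q0
Executing c from P (initial set {p0}):
  [1] c ⇒ {p1}
  ✓ P
Executing c from Q (initial set {q0}):
  [1] c ⇒ ∅  — Q cannot continue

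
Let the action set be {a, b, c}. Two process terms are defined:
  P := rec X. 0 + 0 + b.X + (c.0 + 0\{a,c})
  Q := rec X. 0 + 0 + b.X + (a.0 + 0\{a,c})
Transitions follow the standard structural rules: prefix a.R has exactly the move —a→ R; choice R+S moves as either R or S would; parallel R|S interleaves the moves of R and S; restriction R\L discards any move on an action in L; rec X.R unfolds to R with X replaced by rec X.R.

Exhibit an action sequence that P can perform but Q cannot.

LTS(P): 2 reachable states
  u0 = rec X. 0 + 0 + b.X + (c.0 + 0\{a,c}) has moves -b-> u0, -c-> u1
  u1 = 0 has moves stopped
LTS(Q): 2 reachable states
  v0 = rec X. 0 + 0 + b.X + (a.0 + 0\{a,c}) has moves -a-> v1, -b-> v0
  v1 = 0 has moves stopped
Run σ = ⟨c⟩ on P: start {u0}
  step 1 (c): {u1}
  — P admits the full trace.
Run σ = ⟨c⟩ on Q: start {v0}
  step 1 (c): ∅  — Q cannot continue

c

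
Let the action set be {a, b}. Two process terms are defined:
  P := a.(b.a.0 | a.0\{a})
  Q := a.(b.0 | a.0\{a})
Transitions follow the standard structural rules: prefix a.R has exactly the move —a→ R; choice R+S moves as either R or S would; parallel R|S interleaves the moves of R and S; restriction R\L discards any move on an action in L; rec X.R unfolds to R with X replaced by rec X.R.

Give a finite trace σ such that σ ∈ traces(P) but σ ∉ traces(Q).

aaba

LTS(P): 7 reachable states
  p0 = a.(b.a.0 | a.0\{a}) | ··a··> p1
  p1 = b.a.0 | a.0\{a} | ··a··> p2, ··b··> p3
  p2 = b.a.0 | 0\{a} | ··b··> p4
  p3 = a.0 | a.0\{a} | ··a··> p4, ··a··> p5
  p4 = a.0 | 0\{a} | ··a··> p6
  p5 = 0 | a.0\{a} | ··a··> p6
  p6 = 0 | 0\{a} | ∅
LTS(Q): 5 reachable states
  q0 = a.(b.0 | a.0\{a}) | ··a··> q1
  q1 = b.0 | a.0\{a} | ··a··> q2, ··b··> q3
  q2 = b.0 | 0\{a} | ··b··> q4
  q3 = 0 | a.0\{a} | ··a··> q4
  q4 = 0 | 0\{a} | ∅
Executing aaba from P (initial set {p0}):
  after a @ step 1: {p1}
  after a @ step 2: {p2}
  after b @ step 3: {p4}
  after a @ step 4: {p6}
  P completes σ.
Executing aaba from Q (initial set {q0}):
  after a @ step 1: {q1}
  after a @ step 2: {q2}
  after b @ step 3: {q4}
  after a @ step 4: no successor for Q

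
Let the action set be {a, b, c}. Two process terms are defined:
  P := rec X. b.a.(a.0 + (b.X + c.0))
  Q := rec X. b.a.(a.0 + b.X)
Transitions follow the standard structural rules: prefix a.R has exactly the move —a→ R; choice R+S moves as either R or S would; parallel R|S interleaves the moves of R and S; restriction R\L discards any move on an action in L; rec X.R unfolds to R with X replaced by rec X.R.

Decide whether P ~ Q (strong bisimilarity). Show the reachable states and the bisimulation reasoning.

P's transition system — 4 states:
  u0 = rec X. b.a.(a.0 + (b.X + c.0)) → -b-> u1
  u1 = a.(a.0 + (b.(rec X. b.a.(a.0 + (b.X + c.0))) + c.0)) → -a-> u2
  u2 = a.0 + (b.(rec X. b.a.(a.0 + (b.X + c.0))) + c.0) → -a-> u3, -b-> u0, -c-> u3
  u3 = 0 → (no moves)
Q's transition system — 4 states:
  v0 = rec X. b.a.(a.0 + b.X) → -b-> v1
  v1 = a.(a.0 + b.(rec X. b.a.(a.0 + b.X))) → -a-> v2
  v2 = a.0 + b.(rec X. b.a.(a.0 + b.X)) → -a-> v3, -b-> v0
  v3 = 0 → (no moves)
Coarsest stable partition (strong bisimilarity classes):
  B0 = {u0}
  B1 = {u1}
  B2 = {u2}
  B3 = {u3, v3}
  B4 = {v0}
  B5 = {v1}
  B6 = {v2}
u0 ∈ B0, v0 ∈ B4 → different blocks

NO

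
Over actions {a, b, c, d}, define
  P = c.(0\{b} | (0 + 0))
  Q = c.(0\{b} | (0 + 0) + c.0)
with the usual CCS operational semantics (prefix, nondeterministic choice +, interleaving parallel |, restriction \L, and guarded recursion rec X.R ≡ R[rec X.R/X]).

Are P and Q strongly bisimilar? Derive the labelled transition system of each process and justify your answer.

P's transition system — 2 states:
  m0 = c.(0\{b} | (0 + 0)) → —c→ m1
  m1 = 0\{b} | (0 + 0) → (no moves)
Q's transition system — 3 states:
  n0 = c.(0\{b} | (0 + 0) + c.0) → —c→ n1
  n1 = 0\{b} | (0 + 0) + c.0 → —c→ n2
  n2 = 0 → (no moves)
Partition-refinement fixed point:
  B0 = {m0, n1}
  B1 = {m1, n2}
  B2 = {n0}
m0 ∈ B0, n0 ∈ B2 → different blocks

NO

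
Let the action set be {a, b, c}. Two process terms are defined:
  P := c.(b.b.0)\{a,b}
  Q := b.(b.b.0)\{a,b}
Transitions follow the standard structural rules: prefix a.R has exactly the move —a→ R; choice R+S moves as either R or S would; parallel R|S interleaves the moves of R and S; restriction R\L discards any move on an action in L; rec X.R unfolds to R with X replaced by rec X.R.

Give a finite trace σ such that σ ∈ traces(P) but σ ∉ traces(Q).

P's transition system — 2 states:
  p0 = c.(b.b.0)\{a,b} | ··c··> p1
  p1 = (b.b.0)\{a,b} | deadlocked
Q's transition system — 2 states:
  q0 = b.(b.b.0)\{a,b} | ··b··> q1
  q1 = (b.b.0)\{a,b} | deadlocked
Trace ⟨c⟩ through P, begin at {p0}:
  step 1 (c): {p1}
  P completes σ.
Trace ⟨c⟩ through Q, begin at {q0}:
  step 1 (c): no successor for Q

c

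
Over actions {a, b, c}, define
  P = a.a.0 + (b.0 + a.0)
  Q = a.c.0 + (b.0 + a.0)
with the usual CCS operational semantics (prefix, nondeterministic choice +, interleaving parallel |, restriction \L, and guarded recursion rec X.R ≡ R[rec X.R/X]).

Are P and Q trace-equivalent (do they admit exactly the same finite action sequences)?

traces(P) ≠ traces(Q) — witness ⟨aa⟩

P's transition system — 3 states:
  s0 = a.a.0 + (b.0 + a.0) | =a=> s1, =a=> s2, =b=> s1
  s1 = 0 | (no moves)
  s2 = a.0 | =a=> s1
Q's transition system — 3 states:
  t0 = a.c.0 + (b.0 + a.0) | =a=> t1, =a=> t2, =b=> t1
  t1 = 0 | (no moves)
  t2 = c.0 | =c=> t1
Executing aa from P (initial set {s0}):
  step 1 (a): {s1, s2}
  step 2 (a): {s1}
  ✓ P
Executing aa from Q (initial set {t0}):
  step 1 (a): {t1, t2}
  step 2 (a): ∅ (Q stuck)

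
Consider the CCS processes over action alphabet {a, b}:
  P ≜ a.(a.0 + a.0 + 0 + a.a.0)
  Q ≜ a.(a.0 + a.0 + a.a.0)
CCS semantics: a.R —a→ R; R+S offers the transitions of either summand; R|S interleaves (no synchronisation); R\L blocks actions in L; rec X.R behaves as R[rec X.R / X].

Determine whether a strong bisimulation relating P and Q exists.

LTS(P): 4 reachable states
  m0 = a.(a.0 + a.0 + 0 + a.a.0) :: =a=> m1
  m1 = a.0 + a.0 + 0 + a.a.0 :: =a=> m2, =a=> m3
  m2 = 0 :: ∅
  m3 = a.0 :: =a=> m2
LTS(Q): 4 reachable states
  n0 = a.(a.0 + a.0 + a.a.0) :: =a=> n1
  n1 = a.0 + a.0 + a.a.0 :: =a=> n2, =a=> n3
  n2 = 0 :: ∅
  n3 = a.0 :: =a=> n2
Partition-refinement fixed point:
  B0 = {m0, n0}
  B1 = {m1, n1}
  B2 = {m2, n2}
  B3 = {m3, n3}
m0 ∈ B0, n0 ∈ B0 → same block

bisimilar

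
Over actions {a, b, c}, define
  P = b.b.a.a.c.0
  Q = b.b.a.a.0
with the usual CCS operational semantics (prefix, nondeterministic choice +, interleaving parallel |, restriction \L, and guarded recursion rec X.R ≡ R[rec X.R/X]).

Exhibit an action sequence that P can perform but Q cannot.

P's transition system — 6 states:
  m0 = b.b.a.a.c.0 :: =b=> m1
  m1 = b.a.a.c.0 :: =b=> m2
  m2 = a.a.c.0 :: =a=> m3
  m3 = a.c.0 :: =a=> m4
  m4 = c.0 :: =c=> m5
  m5 = 0 :: ·
Q's transition system — 5 states:
  n0 = b.b.a.a.0 :: =b=> n1
  n1 = b.a.a.0 :: =b=> n2
  n2 = a.a.0 :: =a=> n3
  n3 = a.0 :: =a=> n4
  n4 = 0 :: ·
Executing bbaac from P (initial set {m0}):
  [1] b ⇒ {m1}
  [2] b ⇒ {m2}
  [3] a ⇒ {m3}
  [4] a ⇒ {m4}
  [5] c ⇒ {m5}
  ✓ P
Executing bbaac from Q (initial set {n0}):
  [1] b ⇒ {n1}
  [2] b ⇒ {n2}
  [3] a ⇒ {n3}
  [4] a ⇒ {n4}
  [5] c ⇒ ∅  — Q cannot continue

bbaac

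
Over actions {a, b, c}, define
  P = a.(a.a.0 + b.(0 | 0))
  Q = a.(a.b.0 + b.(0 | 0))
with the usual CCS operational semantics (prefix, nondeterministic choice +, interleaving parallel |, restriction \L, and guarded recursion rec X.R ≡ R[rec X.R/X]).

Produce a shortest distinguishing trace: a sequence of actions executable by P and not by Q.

aaa

P's transition system — 5 states:
  u0 = a.(a.a.0 + b.(0 | 0)) has moves ··a··> u1
  u1 = a.a.0 + b.(0 | 0) has moves ··a··> u2, ··b··> u3
  u2 = a.0 has moves ··a··> u4
  u3 = 0 | 0 has moves ∅
  u4 = 0 has moves ∅
Q's transition system — 5 states:
  v0 = a.(a.b.0 + b.(0 | 0)) has moves ··a··> v1
  v1 = a.b.0 + b.(0 | 0) has moves ··a··> v2, ··b··> v3
  v2 = b.0 has moves ··b··> v4
  v3 = 0 | 0 has moves ∅
  v4 = 0 has moves ∅
Trace ⟨aaa⟩ through P, begin at {u0}:
  after a @ step 1: {u1}
  after a @ step 2: {u2}
  after a @ step 3: {u4}
  — P admits the full trace.
Trace ⟨aaa⟩ through Q, begin at {v0}:
  after a @ step 1: {v1}
  after a @ step 2: {v2}
  after a @ step 3: ∅  — Q cannot continue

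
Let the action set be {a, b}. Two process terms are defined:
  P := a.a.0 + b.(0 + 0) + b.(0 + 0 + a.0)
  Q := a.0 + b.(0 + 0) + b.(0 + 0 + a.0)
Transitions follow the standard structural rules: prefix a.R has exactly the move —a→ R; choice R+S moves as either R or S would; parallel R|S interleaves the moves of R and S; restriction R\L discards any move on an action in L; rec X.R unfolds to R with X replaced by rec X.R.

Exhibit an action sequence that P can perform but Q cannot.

P's transition system — 5 states:
  p0 = a.a.0 + b.(0 + 0) + b.(0 + 0 + a.0) | -a-> p1, -b-> p2, -b-> p3
  p1 = a.0 | -a-> p4
  p2 = 0 + 0 | ·
  p3 = 0 + 0 + a.0 | -a-> p4
  p4 = 0 | ·
Q's transition system — 4 states:
  q0 = a.0 + b.(0 + 0) + b.(0 + 0 + a.0) | -a-> q1, -b-> q2, -b-> q3
  q1 = 0 | ·
  q2 = 0 + 0 | ·
  q3 = 0 + 0 + a.0 | -a-> q1
Trace ⟨aa⟩ through P, begin at {p0}:
  [1] a ⇒ {p1}
  [2] a ⇒ {p4}
  P completes σ.
Trace ⟨aa⟩ through Q, begin at {q0}:
  [1] a ⇒ {q1}
  [2] a ⇒ no successor for Q

aa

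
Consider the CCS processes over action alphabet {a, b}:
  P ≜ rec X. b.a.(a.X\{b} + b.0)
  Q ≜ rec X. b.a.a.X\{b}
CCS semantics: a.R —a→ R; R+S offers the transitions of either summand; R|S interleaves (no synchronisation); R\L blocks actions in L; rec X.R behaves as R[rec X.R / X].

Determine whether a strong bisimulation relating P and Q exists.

LTS(P): 5 reachable states
  p0 = rec X. b.a.(a.X\{b} + b.0) :: -b-> p1
  p1 = a.(a.(rec X. b.a.(a.X\{b} + b.0))\{b} + b.0) :: -a-> p2
  p2 = a.(rec X. b.a.(a.X\{b} + b.0))\{b} + b.0 :: -a-> p3, -b-> p4
  p3 = (rec X. b.a.(a.X\{b} + b.0))\{b} :: ·
  p4 = 0 :: ·
LTS(Q): 4 reachable states
  q0 = rec X. b.a.a.X\{b} :: -b-> q1
  q1 = a.a.(rec X. b.a.a.X\{b})\{b} :: -a-> q2
  q2 = a.(rec X. b.a.a.X\{b})\{b} :: -a-> q3
  q3 = (rec X. b.a.a.X\{b})\{b} :: ·
Bisimilarity quotient blocks:
  B0 = {p0}
  B1 = {p1}
  B2 = {p2}
  B3 = {p3, p4, q3}
  B4 = {q0}
  B5 = {q1}
  B6 = {q2}
p0 ∈ B0, q0 ∈ B4 → different blocks

not bisimilar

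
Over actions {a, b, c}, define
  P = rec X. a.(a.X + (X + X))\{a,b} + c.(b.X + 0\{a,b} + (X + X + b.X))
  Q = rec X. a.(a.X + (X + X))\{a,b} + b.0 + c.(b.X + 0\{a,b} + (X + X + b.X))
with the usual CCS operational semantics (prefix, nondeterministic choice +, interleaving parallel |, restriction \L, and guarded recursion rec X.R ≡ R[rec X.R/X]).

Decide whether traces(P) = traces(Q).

Reachable graph of P (4 states):
  p0 = rec X. a.(a.X + (X + X))\{a,b} + c.(b.X + 0\{a,b} + (X + X + b.X)) :: ··a··> p1, ··c··> p2
  p1 = (a.(rec X. a.(a.X + (X + X))\{a,b} + c.(b.X + 0\{a,b} + (X + X + b.X))) + ((rec X. a.(a.X + (X + X))\{a,b} + c.(b.X + 0\{a,b} + (X + X + b.X))) + (rec X. a.(a.X + (X + X))\{a,b} + c.(b.X + 0\{a,b} + (X + X + b.X)))))\{a,b} :: ··c··> p3
  p2 = b.(rec X. a.(a.X + (X + X))\{a,b} + c.(b.X + 0\{a,b} + (X + X + b.X))) + 0\{a,b} + ((rec X. a.(a.X + (X + X))\{a,b} + c.(b.X + 0\{a,b} + (X + X + b.X))) + (rec X. a.(a.X + (X + X))\{a,b} + c.(b.X + 0\{a,b} + (X + X + b.X))) + b.(rec X. a.(a.X + (X + X))\{a,b} + c.(b.X + 0\{a,b} + (X + X + b.X)))) :: ··a··> p1, ··b··> p0, ··c··> p2
  p3 = (b.(rec X. a.(a.X + (X + X))\{a,b} + c.(b.X + 0\{a,b} + (X + X + b.X))) + 0\{a,b} + ((rec X. a.(a.X + (X + X))\{a,b} + c.(b.X + 0\{a,b} + (X + X + b.X))) + (rec X. a.(a.X + (X + X))\{a,b} + c.(b.X + 0\{a,b} + (X + X + b.X))) + b.(rec X. a.(a.X + (X + X))\{a,b} + c.(b.X + 0\{a,b} + (X + X + b.X)))))\{a,b} :: ··c··> p3
Reachable graph of Q (5 states):
  q0 = rec X. a.(a.X + (X + X))\{a,b} + b.0 + c.(b.X + 0\{a,b} + (X + X + b.X)) :: ··a··> q1, ··b··> q2, ··c··> q3
  q1 = (a.(rec X. a.(a.X + (X + X))\{a,b} + b.0 + c.(b.X + 0\{a,b} + (X + X + b.X))) + ((rec X. a.(a.X + (X + X))\{a,b} + b.0 + c.(b.X + 0\{a,b} + (X + X + b.X))) + (rec X. a.(a.X + (X + X))\{a,b} + b.0 + c.(b.X + 0\{a,b} + (X + X + b.X)))))\{a,b} :: ··c··> q4
  q2 = 0 :: ·
  q3 = b.(rec X. a.(a.X + (X + X))\{a,b} + b.0 + c.(b.X + 0\{a,b} + (X + X + b.X))) + 0\{a,b} + ((rec X. a.(a.X + (X + X))\{a,b} + b.0 + c.(b.X + 0\{a,b} + (X + X + b.X))) + (rec X. a.(a.X + (X + X))\{a,b} + b.0 + c.(b.X + 0\{a,b} + (X + X + b.X))) + b.(rec X. a.(a.X + (X + X))\{a,b} + b.0 + c.(b.X + 0\{a,b} + (X + X + b.X)))) :: ··a··> q1, ··b··> q0, ··b··> q2, ··c··> q3
  q4 = (b.(rec X. a.(a.X + (X + X))\{a,b} + b.0 + c.(b.X + 0\{a,b} + (X + X + b.X))) + 0\{a,b} + ((rec X. a.(a.X + (X + X))\{a,b} + b.0 + c.(b.X + 0\{a,b} + (X + X + b.X))) + (rec X. a.(a.X + (X + X))\{a,b} + b.0 + c.(b.X + 0\{a,b} + (X + X + b.X))) + b.(rec X. a.(a.X + (X + X))\{a,b} + b.0 + c.(b.X + 0\{a,b} + (X + X + b.X)))))\{a,b} :: ··c··> q4
Run σ = ⟨b⟩ on Q: start {q0}
  step 1 (b): {q2}
  ✓ Q
Run σ = ⟨b⟩ on P: start {p0}
  step 1 (b): ∅  — P cannot continue

NO — witness ⟨b⟩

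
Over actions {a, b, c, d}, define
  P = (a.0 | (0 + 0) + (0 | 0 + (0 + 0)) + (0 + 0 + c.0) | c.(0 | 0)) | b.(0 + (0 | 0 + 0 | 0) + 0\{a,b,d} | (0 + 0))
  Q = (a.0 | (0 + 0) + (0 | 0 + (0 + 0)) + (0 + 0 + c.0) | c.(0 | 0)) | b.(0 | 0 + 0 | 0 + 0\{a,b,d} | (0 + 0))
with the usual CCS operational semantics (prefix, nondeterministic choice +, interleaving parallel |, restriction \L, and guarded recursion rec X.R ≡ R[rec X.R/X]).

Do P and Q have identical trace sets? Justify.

P's transition system — 10 states:
  m0 = (a.0 | (0 + 0) + (0 | 0 + (0 + 0)) + (0 + 0 + c.0) | c.(0 | 0)) | b.(0 + (0 | 0 + 0 | 0) + 0\{a,b,d} | (0 + 0)) ⊢ --a--▸ m1, --b--▸ m2, --c--▸ m3, --c--▸ m4
  m1 = 0 | (0 + 0) | b.(0 + (0 | 0 + 0 | 0) + 0\{a,b,d} | (0 + 0)) ⊢ --b--▸ m5
  m2 = (a.0 | (0 + 0) + (0 | 0 + (0 + 0)) + (0 + 0 + c.0) | c.(0 | 0)) | (0 + (0 | 0 + 0 | 0) + 0\{a,b,d} | (0 + 0)) ⊢ --a--▸ m5, --c--▸ m6, --c--▸ m7
  m3 = (0 + 0 + c.0) | (0 | 0) | b.(0 + (0 | 0 + 0 | 0) + 0\{a,b,d} | (0 + 0)) ⊢ --b--▸ m6, --c--▸ m8
  m4 = 0 | c.(0 | 0) | b.(0 + (0 | 0 + 0 | 0) + 0\{a,b,d} | (0 + 0)) ⊢ --b--▸ m7, --c--▸ m8
  m5 = 0 | (0 + 0) | (0 + (0 | 0 + 0 | 0) + 0\{a,b,d} | (0 + 0)) ⊢ deadlocked
  m6 = (0 + 0 + c.0) | (0 | 0) | (0 + (0 | 0 + 0 | 0) + 0\{a,b,d} | (0 + 0)) ⊢ --c--▸ m9
  m7 = 0 | c.(0 | 0) | (0 + (0 | 0 + 0 | 0) + 0\{a,b,d} | (0 + 0)) ⊢ --c--▸ m9
  m8 = 0 | (0 | 0) | b.(0 + (0 | 0 + 0 | 0) + 0\{a,b,d} | (0 + 0)) ⊢ --b--▸ m9
  m9 = 0 | (0 | 0) | (0 + (0 | 0 + 0 | 0) + 0\{a,b,d} | (0 + 0)) ⊢ deadlocked
Q's transition system — 10 states:
  n0 = (a.0 | (0 + 0) + (0 | 0 + (0 + 0)) + (0 + 0 + c.0) | c.(0 | 0)) | b.(0 | 0 + 0 | 0 + 0\{a,b,d} | (0 + 0)) ⊢ --a--▸ n1, --b--▸ n2, --c--▸ n3, --c--▸ n4
  n1 = 0 | (0 + 0) | b.(0 | 0 + 0 | 0 + 0\{a,b,d} | (0 + 0)) ⊢ --b--▸ n5
  n2 = (a.0 | (0 + 0) + (0 | 0 + (0 + 0)) + (0 + 0 + c.0) | c.(0 | 0)) | (0 | 0 + 0 | 0 + 0\{a,b,d} | (0 + 0)) ⊢ --a--▸ n5, --c--▸ n6, --c--▸ n7
  n3 = (0 + 0 + c.0) | (0 | 0) | b.(0 | 0 + 0 | 0 + 0\{a,b,d} | (0 + 0)) ⊢ --b--▸ n6, --c--▸ n8
  n4 = 0 | c.(0 | 0) | b.(0 | 0 + 0 | 0 + 0\{a,b,d} | (0 + 0)) ⊢ --b--▸ n7, --c--▸ n8
  n5 = 0 | (0 + 0) | (0 | 0 + 0 | 0 + 0\{a,b,d} | (0 + 0)) ⊢ deadlocked
  n6 = (0 + 0 + c.0) | (0 | 0) | (0 | 0 + 0 | 0 + 0\{a,b,d} | (0 + 0)) ⊢ --c--▸ n9
  n7 = 0 | c.(0 | 0) | (0 | 0 + 0 | 0 + 0\{a,b,d} | (0 + 0)) ⊢ --c--▸ n9
  n8 = 0 | (0 | 0) | b.(0 | 0 + 0 | 0 + 0\{a,b,d} | (0 + 0)) ⊢ --b--▸ n9
  n9 = 0 | (0 | 0) | (0 | 0 + 0 | 0 + 0\{a,b,d} | (0 + 0)) ⊢ deadlocked
Coarsest stable partition (strong bisimilarity classes):
  B0 = {m0, n0}
  B1 = {m1, m8, n1, n8}
  B2 = {m5, m9, n5, n9}
  B3 = {m3, m4, n3, n4}
  B4 = {m6, m7, n6, n7}
  B5 = {m2, n2}
m0 ∈ B0, n0 ∈ B0 → same block
Bisimilar ⇒ trace-equivalent.

traces(P) = traces(Q)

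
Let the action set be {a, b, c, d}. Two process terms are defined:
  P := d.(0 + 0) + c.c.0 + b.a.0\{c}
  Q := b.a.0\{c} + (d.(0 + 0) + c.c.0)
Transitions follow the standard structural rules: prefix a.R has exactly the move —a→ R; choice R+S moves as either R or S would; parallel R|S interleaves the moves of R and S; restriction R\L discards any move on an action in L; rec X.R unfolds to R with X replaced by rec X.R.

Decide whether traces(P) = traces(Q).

traces(P) = traces(Q)

P's transition system — 6 states:
  s0 = d.(0 + 0) + c.c.0 + b.a.0\{c} → --b--▸ s1, --c--▸ s2, --d--▸ s3
  s1 = a.0\{c} → --a--▸ s4
  s2 = c.0 → --c--▸ s5
  s3 = 0 + 0 → ∅
  s4 = 0\{c} → ∅
  s5 = 0 → ∅
Q's transition system — 6 states:
  t0 = b.a.0\{c} + (d.(0 + 0) + c.c.0) → --b--▸ t1, --c--▸ t2, --d--▸ t3
  t1 = a.0\{c} → --a--▸ t4
  t2 = c.0 → --c--▸ t5
  t3 = 0 + 0 → ∅
  t4 = 0\{c} → ∅
  t5 = 0 → ∅
Bisimilarity quotient blocks:
  B0 = {s0, t0}
  B1 = {s1, t1}
  B2 = {s3, s4, s5, t3, t4, t5}
  B3 = {s2, t2}
s0 ∈ B0, t0 ∈ B0 → same block
Bisimilar ⇒ trace-equivalent.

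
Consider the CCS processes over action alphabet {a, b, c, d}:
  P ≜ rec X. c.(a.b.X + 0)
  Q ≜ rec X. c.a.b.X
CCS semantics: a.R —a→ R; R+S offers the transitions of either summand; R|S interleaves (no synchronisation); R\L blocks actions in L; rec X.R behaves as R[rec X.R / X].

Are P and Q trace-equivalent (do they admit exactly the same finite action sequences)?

P's transition system — 3 states:
  p0 = rec X. c.(a.b.X + 0) has moves --c--▸ p1
  p1 = a.b.(rec X. c.(a.b.X + 0)) + 0 has moves --a--▸ p2
  p2 = b.(rec X. c.(a.b.X + 0)) has moves --b--▸ p0
Q's transition system — 3 states:
  q0 = rec X. c.a.b.X has moves --c--▸ q1
  q1 = a.b.(rec X. c.a.b.X) has moves --a--▸ q2
  q2 = b.(rec X. c.a.b.X) has moves --b--▸ q0
Partition-refinement fixed point:
  B0 = {p0, q0}
  B1 = {p1, q1}
  B2 = {p2, q2}
p0 ∈ B0, q0 ∈ B0 → same block
Bisimilar ⇒ trace-equivalent.

YES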